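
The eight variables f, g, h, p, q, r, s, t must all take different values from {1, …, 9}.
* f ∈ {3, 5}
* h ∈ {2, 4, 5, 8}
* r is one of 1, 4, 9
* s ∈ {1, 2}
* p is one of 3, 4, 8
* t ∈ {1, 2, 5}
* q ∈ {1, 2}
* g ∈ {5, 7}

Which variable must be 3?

f

The 8 variables draw from only 8 values {1, 2, 3, 4, 5, 7, 8, 9}, so each is used; only g can be 7, hence g = 7.
The 7 still-open variables draw from only 7 values {1, 2, 3, 4, 5, 8, 9}, so each is used; only r can be 9, hence r = 9.
q and s share exactly the 2 values {1, 2}; by pigeonhole those values go to them, so strike 1, 2 from h, t.
t must be 5 (only option left). Eliminate 5 elsewhere: f, h.
So 3 goes to f.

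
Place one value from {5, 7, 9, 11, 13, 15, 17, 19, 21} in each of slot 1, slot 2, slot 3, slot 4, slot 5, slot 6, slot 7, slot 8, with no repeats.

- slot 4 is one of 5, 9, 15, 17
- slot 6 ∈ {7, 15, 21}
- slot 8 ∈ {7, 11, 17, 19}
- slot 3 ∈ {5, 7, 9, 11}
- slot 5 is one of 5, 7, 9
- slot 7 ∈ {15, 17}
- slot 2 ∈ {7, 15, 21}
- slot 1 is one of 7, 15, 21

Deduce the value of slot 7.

17

The 8 variables draw from only 8 values {5, 7, 9, 11, 15, 17, 19, 21}, so each is used; only slot 8 can be 19, hence slot 8 = 19.
Among the 7 still-open variables, 11 fits only slot 3 (and all 7 values in {5, 7, 9, 11, 15, 17, 21} must be used), so slot 3 = 11.
slot 1, slot 2, slot 6 share exactly the 3 values {7, 15, 21}; by pigeonhole those values go to them, so strike 7, 15, 21 from slot 4, slot 5, slot 7.
So slot 7 = 17.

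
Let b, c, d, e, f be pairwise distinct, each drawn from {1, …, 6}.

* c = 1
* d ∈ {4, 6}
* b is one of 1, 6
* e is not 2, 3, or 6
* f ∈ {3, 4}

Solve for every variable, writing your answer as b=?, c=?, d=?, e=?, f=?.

c's domain is down to {1}, so c = 1. Eliminate 1 elsewhere: b, e.
b has just one choice, so b = 6. Eliminate 6 elsewhere: d.
d must be 4 (only option left). So e, f can't be 4.
e has just one choice, so e = 5.
f's domain is down to {3}, so f = 3.

b=6, c=1, d=4, e=5, f=3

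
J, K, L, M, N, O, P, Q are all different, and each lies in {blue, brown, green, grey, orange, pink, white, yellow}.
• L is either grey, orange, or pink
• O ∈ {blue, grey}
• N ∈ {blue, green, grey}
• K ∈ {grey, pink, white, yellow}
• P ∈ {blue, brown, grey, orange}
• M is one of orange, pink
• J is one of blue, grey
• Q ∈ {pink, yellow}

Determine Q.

yellow

The 8 variables together cover exactly {blue, brown, green, grey, orange, pink, white, yellow} — 8 values for 8 variables — and brown appears only in P's list, so P = brown.
The 7 still-open variables together cover exactly {blue, green, grey, orange, pink, white, yellow} — 7 values for 7 variables — and green appears only in N's list, so N = green.
The 6 still-open variables together cover exactly {blue, grey, orange, pink, white, yellow} — 6 values for 6 variables — and white appears only in K's list, so K = white.
Among the 5 still-open variables, yellow fits only Q (and all 5 values in {blue, grey, orange, pink, yellow} must be used), so Q = yellow.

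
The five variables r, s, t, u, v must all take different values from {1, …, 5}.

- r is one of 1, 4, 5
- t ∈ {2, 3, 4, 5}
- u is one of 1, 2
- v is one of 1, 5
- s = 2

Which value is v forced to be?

s's domain is down to {2}, so s = 2. Strike 2 from t, u.
u's domain is down to {1}, so u = 1. Eliminate 1 elsewhere: r, v.
So v = 5.

5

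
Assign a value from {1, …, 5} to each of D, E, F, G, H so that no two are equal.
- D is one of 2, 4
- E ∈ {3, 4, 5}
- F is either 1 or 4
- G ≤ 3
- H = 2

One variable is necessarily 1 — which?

H's domain is down to {2}, so H = 2. Eliminate 2 elsewhere: D, G.
D must be 4 (only option left). Eliminate 4 elsewhere: E, F.
So 1 goes to F.

F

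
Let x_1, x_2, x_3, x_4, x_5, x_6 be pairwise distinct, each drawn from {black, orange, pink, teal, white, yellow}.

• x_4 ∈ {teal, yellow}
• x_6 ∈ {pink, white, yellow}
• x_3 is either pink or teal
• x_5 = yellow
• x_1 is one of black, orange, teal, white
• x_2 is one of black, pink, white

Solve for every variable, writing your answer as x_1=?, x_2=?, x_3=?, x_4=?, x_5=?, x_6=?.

x_1=orange, x_2=black, x_3=pink, x_4=teal, x_5=yellow, x_6=white

x_5 must be yellow (only option left). So x_4, x_6 can't be yellow.
x_4's domain is down to {teal}, so x_4 = teal. Strike teal from x_1, x_3.
x_3 has just one choice, so x_3 = pink. Strike pink from x_2, x_6.
x_6 must be white (only option left). Strike white from x_1, x_2.
x_2 has just one choice, so x_2 = black. Eliminate black elsewhere: x_1.
x_1 has just one choice, so x_1 = orange.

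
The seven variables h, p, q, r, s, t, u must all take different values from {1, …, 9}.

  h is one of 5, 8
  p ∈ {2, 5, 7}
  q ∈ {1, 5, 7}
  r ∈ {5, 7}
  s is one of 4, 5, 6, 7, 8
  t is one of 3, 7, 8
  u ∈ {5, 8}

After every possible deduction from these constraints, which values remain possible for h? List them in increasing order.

h and u between them cover only {5, 8} — a naked pair. Remove those values from p, q, r, s, t.
r must be 7 (only option left). Eliminate 7 elsewhere: p, q, s, t.
t must be 3 (only option left).
p must be 2 (only option left).
That leaves q = 1.
No further eliminations apply; h can still be any of 5, 8.

5, 8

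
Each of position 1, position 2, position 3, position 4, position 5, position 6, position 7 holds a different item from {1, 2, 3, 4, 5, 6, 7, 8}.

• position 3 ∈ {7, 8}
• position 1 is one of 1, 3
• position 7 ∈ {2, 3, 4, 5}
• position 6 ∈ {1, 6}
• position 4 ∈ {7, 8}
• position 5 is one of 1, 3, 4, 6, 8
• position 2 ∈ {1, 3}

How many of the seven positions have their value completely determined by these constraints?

2

position 1 and position 2 between them cover only {1, 3} — a naked pair. Remove those values from position 5, position 6, position 7.
position 6's domain is down to {6}, so position 6 = 6. Remove 6 from position 5.
position 3 and position 4 share exactly the 2 values {7, 8}; by pigeonhole those values go to them, so strike 7, 8 from position 5.
That leaves position 5 = 4. Remove 4 from position 7.
Determined: position 5=4, position 6=6. The other positions each still have more than one consistent value. That makes 2.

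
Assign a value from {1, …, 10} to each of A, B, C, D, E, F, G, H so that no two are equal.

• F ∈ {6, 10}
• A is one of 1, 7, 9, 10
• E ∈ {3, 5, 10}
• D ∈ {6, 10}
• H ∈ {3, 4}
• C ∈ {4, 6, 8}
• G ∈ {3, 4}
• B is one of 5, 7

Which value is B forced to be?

D and F share exactly the 2 values {6, 10}; by pigeonhole those values go to them, so strike 6, 10 from A, C, E.
G and H between them cover only {3, 4} — a naked pair. Remove those values from C, E.
That leaves C = 8.
E has just one choice, so E = 5. Eliminate 5 elsewhere: B.
So B = 7.

7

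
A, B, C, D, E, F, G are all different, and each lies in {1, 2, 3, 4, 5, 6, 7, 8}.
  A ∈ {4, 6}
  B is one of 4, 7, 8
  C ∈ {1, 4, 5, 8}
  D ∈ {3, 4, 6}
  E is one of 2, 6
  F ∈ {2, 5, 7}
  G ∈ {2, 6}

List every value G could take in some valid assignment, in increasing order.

The 2 variables E and G are confined to {2, 6}, which locks those values in; drop them from A, D, F.
A's domain is down to {4}, so A = 4. Strike 4 from B, C, D.
D's domain is down to {3}, so D = 3.
No further eliminations apply; G can still be any of 2, 6.

2, 6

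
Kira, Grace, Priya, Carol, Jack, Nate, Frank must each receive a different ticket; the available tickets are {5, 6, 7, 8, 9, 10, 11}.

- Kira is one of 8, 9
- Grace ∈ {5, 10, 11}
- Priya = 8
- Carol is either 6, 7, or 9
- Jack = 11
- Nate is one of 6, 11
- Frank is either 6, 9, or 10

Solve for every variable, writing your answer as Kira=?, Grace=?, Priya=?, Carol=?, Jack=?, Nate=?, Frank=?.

Priya has just one choice, so Priya = 8. Strike 8 from Kira.
Jack must be 11 (only option left). Remove 11 from Grace, Nate.
That leaves Nate = 6. So Carol, Frank can't be 6.
Kira has just one choice, so Kira = 9. Remove 9 from Carol, Frank.
Carol's domain is down to {7}, so Carol = 7.
Frank's domain is down to {10}, so Frank = 10. Eliminate 10 elsewhere: Grace.
Grace must be 5 (only option left).

Kira=9, Grace=5, Priya=8, Carol=7, Jack=11, Nate=6, Frank=10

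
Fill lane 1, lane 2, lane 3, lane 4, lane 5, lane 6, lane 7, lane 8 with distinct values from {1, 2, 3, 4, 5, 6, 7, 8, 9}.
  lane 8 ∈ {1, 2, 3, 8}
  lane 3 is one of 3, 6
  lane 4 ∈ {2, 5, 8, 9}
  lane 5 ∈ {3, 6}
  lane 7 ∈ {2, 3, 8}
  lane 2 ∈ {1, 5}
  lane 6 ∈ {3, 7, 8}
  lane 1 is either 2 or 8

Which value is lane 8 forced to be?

The 8 variables draw from only 8 values {1, 2, 3, 5, 6, 7, 8, 9}, so each is used; only lane 6 can be 7, hence lane 6 = 7.
The 7 still-open variables draw from only 7 values {1, 2, 3, 5, 6, 8, 9}, so each is used; only lane 4 can be 9, hence lane 4 = 9.
Among the 6 still-open variables, 5 fits only lane 2 (and all 6 values in {1, 2, 3, 5, 6, 8} must be used), so lane 2 = 5.
The 5 still-open variables draw from only 5 values {1, 2, 3, 6, 8}, so each is used; only lane 8 can be 1, hence lane 8 = 1.

1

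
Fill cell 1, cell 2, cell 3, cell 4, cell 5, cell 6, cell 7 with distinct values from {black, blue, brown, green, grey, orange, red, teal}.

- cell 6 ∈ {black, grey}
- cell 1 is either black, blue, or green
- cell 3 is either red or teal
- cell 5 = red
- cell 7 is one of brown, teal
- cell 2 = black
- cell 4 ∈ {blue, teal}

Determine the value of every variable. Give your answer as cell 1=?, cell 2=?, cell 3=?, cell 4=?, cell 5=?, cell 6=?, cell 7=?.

cell 1=green, cell 2=black, cell 3=teal, cell 4=blue, cell 5=red, cell 6=grey, cell 7=brown

cell 2 must be black (only option left). So cell 1, cell 6 can't be black.
cell 5 must be red (only option left). Eliminate red elsewhere: cell 3.
cell 6 must be grey (only option left).
That leaves cell 3 = teal. Eliminate teal elsewhere: cell 4, cell 7.
cell 4's domain is down to {blue}, so cell 4 = blue. Remove blue from cell 1.
cell 7's domain is down to {brown}, so cell 7 = brown.
cell 1 has just one choice, so cell 1 = green.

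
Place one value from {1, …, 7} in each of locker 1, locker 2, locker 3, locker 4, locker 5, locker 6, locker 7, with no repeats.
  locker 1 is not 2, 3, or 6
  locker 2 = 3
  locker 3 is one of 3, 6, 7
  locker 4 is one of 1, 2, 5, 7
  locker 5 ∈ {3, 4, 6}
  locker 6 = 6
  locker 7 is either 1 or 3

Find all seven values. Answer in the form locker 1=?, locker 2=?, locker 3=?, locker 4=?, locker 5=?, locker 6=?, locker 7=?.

locker 1=5, locker 2=3, locker 3=7, locker 4=2, locker 5=4, locker 6=6, locker 7=1

locker 2 must be 3 (only option left). Eliminate 3 elsewhere: locker 3, locker 5, locker 7.
locker 6 must be 6 (only option left). Remove 6 from locker 3, locker 5.
That leaves locker 7 = 1. Remove 1 from locker 1, locker 4.
That leaves locker 3 = 7. Strike 7 from locker 1, locker 4.
locker 5 has just one choice, so locker 5 = 4. Strike 4 from locker 1.
locker 1's domain is down to {5}, so locker 1 = 5. Remove 5 from locker 4.
That leaves locker 4 = 2.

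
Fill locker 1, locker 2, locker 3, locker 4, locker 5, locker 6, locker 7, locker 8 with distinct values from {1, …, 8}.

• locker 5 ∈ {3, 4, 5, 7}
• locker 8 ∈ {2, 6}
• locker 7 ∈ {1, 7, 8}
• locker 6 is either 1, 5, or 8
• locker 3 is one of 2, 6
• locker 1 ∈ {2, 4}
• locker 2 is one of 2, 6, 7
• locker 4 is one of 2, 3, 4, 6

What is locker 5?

5

The 2 variables locker 3 and locker 8 are confined to {2, 6}, which locks those values in; drop them from locker 1, locker 2, locker 4.
locker 1 must be 4 (only option left). Eliminate 4 elsewhere: locker 4, locker 5.
That leaves locker 2 = 7. Remove 7 from locker 5, locker 7.
locker 4 must be 3 (only option left). Strike 3 from locker 5.
So locker 5 = 5.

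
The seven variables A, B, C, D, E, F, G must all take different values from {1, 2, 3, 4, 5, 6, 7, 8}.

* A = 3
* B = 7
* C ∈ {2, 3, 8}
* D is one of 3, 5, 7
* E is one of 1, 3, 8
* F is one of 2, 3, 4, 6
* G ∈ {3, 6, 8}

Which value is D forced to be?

A's domain is down to {3}, so A = 3. Eliminate 3 elsewhere: C, D, E, F, G.
That leaves B = 7. So D can't be 7.
So D = 5.

5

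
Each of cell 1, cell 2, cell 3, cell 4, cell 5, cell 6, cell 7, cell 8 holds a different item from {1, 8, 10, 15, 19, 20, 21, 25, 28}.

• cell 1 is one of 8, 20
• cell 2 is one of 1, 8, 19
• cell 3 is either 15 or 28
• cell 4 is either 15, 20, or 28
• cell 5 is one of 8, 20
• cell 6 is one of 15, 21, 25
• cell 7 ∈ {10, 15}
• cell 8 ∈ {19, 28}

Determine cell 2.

1

The 2 variables cell 1 and cell 5 are confined to {8, 20}, which locks those values in; drop them from cell 2, cell 4.
The 2 variables cell 3 and cell 4 are confined to {15, 28}, which locks those values in; drop them from cell 6, cell 7, cell 8.
cell 7 has just one choice, so cell 7 = 10.
That leaves cell 8 = 19. So cell 2 can't be 19.
So cell 2 = 1.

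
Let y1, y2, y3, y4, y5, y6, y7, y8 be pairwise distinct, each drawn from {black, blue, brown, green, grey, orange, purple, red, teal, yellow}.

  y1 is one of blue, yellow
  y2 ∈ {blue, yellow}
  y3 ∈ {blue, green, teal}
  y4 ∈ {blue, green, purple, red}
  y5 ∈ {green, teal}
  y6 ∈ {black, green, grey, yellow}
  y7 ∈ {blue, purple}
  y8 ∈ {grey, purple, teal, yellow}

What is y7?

Among the 8 variables, black fits only y6 (and all 8 values in {black, blue, green, grey, purple, red, teal, yellow} must be used), so y6 = black.
The 7 still-open variables together cover exactly {blue, green, grey, purple, red, teal, yellow} — 7 values for 7 variables — and grey appears only in y8's list, so y8 = grey.
The 6 still-open variables draw from only 6 values {blue, green, purple, red, teal, yellow}, so each is used; only y4 can be red, hence y4 = red.
The 5 still-open variables draw from only 5 values {blue, green, purple, teal, yellow}, so each is used; only y7 can be purple, hence y7 = purple.

purple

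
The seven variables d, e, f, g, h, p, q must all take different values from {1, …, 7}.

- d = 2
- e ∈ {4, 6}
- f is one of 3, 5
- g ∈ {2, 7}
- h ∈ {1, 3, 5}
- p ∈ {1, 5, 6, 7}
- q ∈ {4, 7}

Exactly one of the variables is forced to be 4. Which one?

q

d must be 2 (only option left). Remove 2 from g.
That leaves g = 7. Remove 7 from p, q.
So 4 goes to q.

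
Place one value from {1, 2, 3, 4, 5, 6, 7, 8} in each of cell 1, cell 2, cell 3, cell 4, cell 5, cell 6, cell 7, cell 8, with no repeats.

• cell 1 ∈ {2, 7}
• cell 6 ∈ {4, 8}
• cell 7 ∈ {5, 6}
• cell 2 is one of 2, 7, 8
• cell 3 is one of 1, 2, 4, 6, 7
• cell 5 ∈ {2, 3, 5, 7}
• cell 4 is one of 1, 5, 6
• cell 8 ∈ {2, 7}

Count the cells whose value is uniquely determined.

Among the 8 variables, 3 fits only cell 5 (and all 8 values in {1, 2, 3, 4, 5, 6, 7, 8} must be used), so cell 5 = 3.
The 2 variables cell 1 and cell 8 are confined to {2, 7}, which locks those values in; drop them from cell 2, cell 3.
cell 2 must be 8 (only option left). Eliminate 8 elsewhere: cell 6.
cell 6 must be 4 (only option left). So cell 3 can't be 4.
Determined: cell 2=8, cell 5=3, cell 6=4. The other cells each still have more than one consistent value. That makes 3.

3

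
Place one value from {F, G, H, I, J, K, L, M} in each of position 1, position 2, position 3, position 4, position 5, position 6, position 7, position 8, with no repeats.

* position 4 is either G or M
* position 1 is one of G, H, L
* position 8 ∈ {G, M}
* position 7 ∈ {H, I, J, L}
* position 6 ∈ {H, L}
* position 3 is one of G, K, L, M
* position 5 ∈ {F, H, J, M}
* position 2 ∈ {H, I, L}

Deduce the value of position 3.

K

The 8 variables draw from only 8 values {F, G, H, I, J, K, L, M}, so each is used; only position 5 can be F, hence position 5 = F.
Among the 7 still-open variables, J fits only position 7 (and all 7 values in {G, H, I, J, K, L, M} must be used), so position 7 = J.
The 6 still-open variables draw from only 6 values {G, H, I, K, L, M}, so each is used; only position 2 can be I, hence position 2 = I.
Among the 5 still-open variables, K fits only position 3 (and all 5 values in {G, H, K, L, M} must be used), so position 3 = K.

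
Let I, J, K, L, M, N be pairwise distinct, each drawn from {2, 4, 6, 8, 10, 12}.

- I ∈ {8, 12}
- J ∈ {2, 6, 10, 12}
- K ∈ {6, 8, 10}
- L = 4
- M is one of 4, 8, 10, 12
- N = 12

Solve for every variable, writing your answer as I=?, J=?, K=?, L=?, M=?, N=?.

L must be 4 (only option left). So M can't be 4.
N has just one choice, so N = 12. So I, J, M can't be 12.
I must be 8 (only option left). Strike 8 from K, M.
M must be 10 (only option left). Remove 10 from J, K.
K's domain is down to {6}, so K = 6. Remove 6 from J.
J's domain is down to {2}, so J = 2.

I=8, J=2, K=6, L=4, M=10, N=12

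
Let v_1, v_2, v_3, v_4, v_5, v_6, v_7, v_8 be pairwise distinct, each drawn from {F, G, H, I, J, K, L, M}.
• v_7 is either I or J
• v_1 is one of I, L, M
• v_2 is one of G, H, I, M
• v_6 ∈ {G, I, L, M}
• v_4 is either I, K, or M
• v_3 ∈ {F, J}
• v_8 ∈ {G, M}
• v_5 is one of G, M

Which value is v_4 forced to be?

K

The 8 variables draw from only 8 values {F, G, H, I, J, K, L, M}, so each is used; only v_3 can be F, hence v_3 = F.
Among the 7 still-open variables, H fits only v_2 (and all 7 values in {G, H, I, J, K, L, M} must be used), so v_2 = H.
The 6 still-open variables together cover exactly {G, I, J, K, L, M} — 6 values for 6 variables — and J appears only in v_7's list, so v_7 = J.
The 5 still-open variables draw from only 5 values {G, I, K, L, M}, so each is used; only v_4 can be K, hence v_4 = K.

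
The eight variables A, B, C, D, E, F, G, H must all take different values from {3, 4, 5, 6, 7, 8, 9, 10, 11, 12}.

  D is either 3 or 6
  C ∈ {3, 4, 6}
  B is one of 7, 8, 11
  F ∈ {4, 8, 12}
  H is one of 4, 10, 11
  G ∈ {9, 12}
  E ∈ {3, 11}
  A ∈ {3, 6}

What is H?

10

A and D share exactly the 2 values {3, 6}; by pigeonhole those values go to them, so strike 3, 6 from C, E.
C's domain is down to {4}, so C = 4. Strike 4 from F, H.
E has just one choice, so E = 11. Eliminate 11 elsewhere: B, H.
So H = 10.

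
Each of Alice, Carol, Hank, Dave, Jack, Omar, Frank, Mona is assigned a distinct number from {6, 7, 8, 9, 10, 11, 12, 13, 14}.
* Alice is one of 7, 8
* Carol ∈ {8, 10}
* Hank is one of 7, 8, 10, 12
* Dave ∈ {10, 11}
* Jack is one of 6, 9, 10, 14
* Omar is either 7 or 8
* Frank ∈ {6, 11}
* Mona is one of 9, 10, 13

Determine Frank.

6

The 2 variables Alice and Omar are confined to {7, 8}, which locks those values in; drop them from Carol, Hank.
Carol has just one choice, so Carol = 10. Remove 10 from Hank, Dave, Jack, Mona.
That leaves Hank = 12.
Dave's domain is down to {11}, so Dave = 11. Eliminate 11 elsewhere: Frank.
So Frank = 6.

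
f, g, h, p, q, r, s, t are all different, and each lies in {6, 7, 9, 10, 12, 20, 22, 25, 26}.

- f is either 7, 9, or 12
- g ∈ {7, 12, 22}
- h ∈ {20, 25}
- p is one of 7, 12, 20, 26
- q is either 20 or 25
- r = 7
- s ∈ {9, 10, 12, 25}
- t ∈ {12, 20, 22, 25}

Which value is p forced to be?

r's domain is down to {7}, so r = 7. So f, g, p can't be 7.
The 7 still-open variables together cover exactly {9, 10, 12, 20, 22, 25, 26} — 7 values for 7 variables — and 10 appears only in s's list, so s = 10.
The 6 still-open variables together cover exactly {9, 12, 20, 22, 25, 26} — 6 values for 6 variables — and 9 appears only in f's list, so f = 9.
Among the 5 still-open variables, 26 fits only p (and all 5 values in {12, 20, 22, 25, 26} must be used), so p = 26.

26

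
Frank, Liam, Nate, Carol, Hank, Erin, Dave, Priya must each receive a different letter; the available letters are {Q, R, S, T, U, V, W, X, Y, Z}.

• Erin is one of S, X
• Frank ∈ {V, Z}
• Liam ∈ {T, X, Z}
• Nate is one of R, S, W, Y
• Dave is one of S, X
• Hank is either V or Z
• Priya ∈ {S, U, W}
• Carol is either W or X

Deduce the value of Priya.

Frank and Hank between them cover only {V, Z} — a naked pair. Remove those values from Liam.
Erin and Dave between them cover only {S, X} — a naked pair. Remove those values from Liam, Nate, Carol, Priya.
Liam must be T (only option left).
Carol must be W (only option left). Eliminate W elsewhere: Nate, Priya.
So Priya = U.

U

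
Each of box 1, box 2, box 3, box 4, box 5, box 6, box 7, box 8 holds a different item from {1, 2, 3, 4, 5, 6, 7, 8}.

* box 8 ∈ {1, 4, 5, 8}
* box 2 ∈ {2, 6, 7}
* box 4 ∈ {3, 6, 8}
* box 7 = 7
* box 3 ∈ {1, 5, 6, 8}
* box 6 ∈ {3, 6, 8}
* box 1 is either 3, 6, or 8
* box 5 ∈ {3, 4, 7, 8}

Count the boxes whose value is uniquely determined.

box 7's domain is down to {7}, so box 7 = 7. So box 2, box 5 can't be 7.
The 7 still-open variables draw from only 7 values {1, 2, 3, 4, 5, 6, 8}, so each is used; only box 2 can be 2, hence box 2 = 2.
box 1, box 4, box 6 share exactly the 3 values {3, 6, 8}; by pigeonhole those values go to them, so strike 3, 6, 8 from box 3, box 5, box 8.
box 5's domain is down to {4}, so box 5 = 4. Remove 4 from box 8.
Determined: box 2=2, box 5=4, box 7=7. The other boxes each still have more than one consistent value. That makes 3.

3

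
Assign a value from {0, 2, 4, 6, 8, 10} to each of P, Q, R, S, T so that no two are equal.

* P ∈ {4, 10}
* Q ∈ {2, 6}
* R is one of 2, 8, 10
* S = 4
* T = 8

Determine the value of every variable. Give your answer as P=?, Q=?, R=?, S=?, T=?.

P=10, Q=6, R=2, S=4, T=8

S's domain is down to {4}, so S = 4. Remove 4 from P.
T has just one choice, so T = 8. Strike 8 from R.
P has just one choice, so P = 10. Eliminate 10 elsewhere: R.
R's domain is down to {2}, so R = 2. So Q can't be 2.
Q must be 6 (only option left).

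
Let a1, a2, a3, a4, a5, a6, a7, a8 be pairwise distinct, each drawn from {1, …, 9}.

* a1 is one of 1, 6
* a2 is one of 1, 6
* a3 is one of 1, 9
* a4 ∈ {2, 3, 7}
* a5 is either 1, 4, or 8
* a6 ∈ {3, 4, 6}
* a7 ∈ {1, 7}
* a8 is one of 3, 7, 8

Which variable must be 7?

a7

The 8 variables together cover exactly {1, 2, 3, 4, 6, 7, 8, 9} — 8 values for 8 variables — and 2 appears only in a4's list, so a4 = 2.
The 7 still-open variables together cover exactly {1, 3, 4, 6, 7, 8, 9} — 7 values for 7 variables — and 9 appears only in a3's list, so a3 = 9.
a1 and a2 share exactly the 2 values {1, 6}; by pigeonhole those values go to them, so strike 1, 6 from a5, a6, a7.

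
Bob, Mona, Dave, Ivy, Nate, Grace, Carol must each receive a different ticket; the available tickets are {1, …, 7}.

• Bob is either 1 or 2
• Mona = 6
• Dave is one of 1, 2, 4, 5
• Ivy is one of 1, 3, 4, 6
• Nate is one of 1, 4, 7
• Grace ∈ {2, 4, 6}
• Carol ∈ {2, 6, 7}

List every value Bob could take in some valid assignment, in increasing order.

1, 2

Mona has just one choice, so Mona = 6. Strike 6 from Ivy, Grace, Carol.
The 6 still-open variables draw from only 6 values {1, 2, 3, 4, 5, 7}, so each is used; only Ivy can be 3, hence Ivy = 3.
The 5 still-open variables together cover exactly {1, 2, 4, 5, 7} — 5 values for 5 variables — and 5 appears only in Dave's list, so Dave = 5.
No further eliminations apply; Bob can still be any of 1, 2.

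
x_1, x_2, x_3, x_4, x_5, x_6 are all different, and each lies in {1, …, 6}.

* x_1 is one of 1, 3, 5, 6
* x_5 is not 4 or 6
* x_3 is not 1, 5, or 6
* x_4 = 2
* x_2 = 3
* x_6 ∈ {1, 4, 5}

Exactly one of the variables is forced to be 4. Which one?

x_3

x_2's domain is down to {3}, so x_2 = 3. Remove 3 from x_1, x_3, x_5.
That leaves x_4 = 2. Strike 2 from x_3, x_5.
So 4 goes to x_3.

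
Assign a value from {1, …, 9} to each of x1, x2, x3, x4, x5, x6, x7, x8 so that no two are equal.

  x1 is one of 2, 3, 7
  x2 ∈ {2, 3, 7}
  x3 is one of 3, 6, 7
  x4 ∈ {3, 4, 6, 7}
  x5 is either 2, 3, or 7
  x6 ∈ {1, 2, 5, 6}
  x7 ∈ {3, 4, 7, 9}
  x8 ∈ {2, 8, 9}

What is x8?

8

x1, x2, x5 between them cover only {2, 3, 7} — a naked triple. Remove those values from x3, x4, x6, x7, x8.
That leaves x3 = 6. Eliminate 6 elsewhere: x4, x6.
x4's domain is down to {4}, so x4 = 4. Strike 4 from x7.
That leaves x7 = 9. Remove 9 from x8.
So x8 = 8.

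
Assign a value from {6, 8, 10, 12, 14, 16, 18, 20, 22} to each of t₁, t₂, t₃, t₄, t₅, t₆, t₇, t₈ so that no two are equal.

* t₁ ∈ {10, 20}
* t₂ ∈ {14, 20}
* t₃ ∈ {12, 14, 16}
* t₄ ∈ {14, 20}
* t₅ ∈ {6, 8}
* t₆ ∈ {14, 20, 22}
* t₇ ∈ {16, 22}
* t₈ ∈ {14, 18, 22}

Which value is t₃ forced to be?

t₂ and t₄ share exactly the 2 values {14, 20}; by pigeonhole those values go to them, so strike 14, 20 from t₁, t₃, t₆, t₈.
t₁'s domain is down to {10}, so t₁ = 10.
t₆ has just one choice, so t₆ = 22. Remove 22 from t₇, t₈.
That leaves t₇ = 16. Eliminate 16 elsewhere: t₃.
So t₃ = 12.

12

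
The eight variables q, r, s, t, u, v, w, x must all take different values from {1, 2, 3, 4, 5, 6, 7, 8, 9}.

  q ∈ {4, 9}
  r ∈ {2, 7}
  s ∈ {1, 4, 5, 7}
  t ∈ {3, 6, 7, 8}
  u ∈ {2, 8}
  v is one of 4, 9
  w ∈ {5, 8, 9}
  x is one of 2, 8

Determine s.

1

q and v between them cover only {4, 9} — a naked pair. Remove those values from s, w.
u and x between them cover only {2, 8} — a naked pair. Remove those values from r, t, w.
That leaves r = 7. Strike 7 from s, t.
w has just one choice, so w = 5. Remove 5 from s.
So s = 1.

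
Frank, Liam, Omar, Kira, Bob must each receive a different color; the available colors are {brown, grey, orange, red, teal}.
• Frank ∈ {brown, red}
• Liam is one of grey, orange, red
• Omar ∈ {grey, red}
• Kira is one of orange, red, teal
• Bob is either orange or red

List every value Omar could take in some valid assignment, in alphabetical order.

Among the 5 variables, brown fits only Frank (and all 5 values in {brown, grey, orange, red, teal} must be used), so Frank = brown.
The 4 still-open variables draw from only 4 values {grey, orange, red, teal}, so each is used; only Kira can be teal, hence Kira = teal.
No further eliminations apply; Omar can still be any of grey, red.

grey, red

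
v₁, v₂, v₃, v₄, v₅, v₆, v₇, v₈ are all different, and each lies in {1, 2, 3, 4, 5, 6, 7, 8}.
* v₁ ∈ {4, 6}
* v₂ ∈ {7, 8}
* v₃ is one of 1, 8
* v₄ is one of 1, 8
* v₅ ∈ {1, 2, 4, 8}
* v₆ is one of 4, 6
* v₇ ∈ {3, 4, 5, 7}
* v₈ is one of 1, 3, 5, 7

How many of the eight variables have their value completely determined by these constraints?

2

The 8 variables together cover exactly {1, 2, 3, 4, 5, 6, 7, 8} — 8 values for 8 variables — and 2 appears only in v₅'s list, so v₅ = 2.
The 2 variables v₁ and v₆ are confined to {4, 6}, which locks those values in; drop them from v₇.
v₃ and v₄ share exactly the 2 values {1, 8}; by pigeonhole those values go to them, so strike 1, 8 from v₂, v₈.
v₂'s domain is down to {7}, so v₂ = 7. So v₇, v₈ can't be 7.
Determined: v₂=7, v₅=2. The other variables each still have more than one consistent value. That makes 2.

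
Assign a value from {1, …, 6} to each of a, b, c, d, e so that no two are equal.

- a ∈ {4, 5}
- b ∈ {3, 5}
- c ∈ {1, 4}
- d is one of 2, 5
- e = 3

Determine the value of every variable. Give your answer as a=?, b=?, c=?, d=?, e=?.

a=4, b=5, c=1, d=2, e=3

e has just one choice, so e = 3. Eliminate 3 elsewhere: b.
b must be 5 (only option left). Eliminate 5 elsewhere: a, d.
That leaves d = 2.
a has just one choice, so a = 4. Remove 4 from c.
c must be 1 (only option left).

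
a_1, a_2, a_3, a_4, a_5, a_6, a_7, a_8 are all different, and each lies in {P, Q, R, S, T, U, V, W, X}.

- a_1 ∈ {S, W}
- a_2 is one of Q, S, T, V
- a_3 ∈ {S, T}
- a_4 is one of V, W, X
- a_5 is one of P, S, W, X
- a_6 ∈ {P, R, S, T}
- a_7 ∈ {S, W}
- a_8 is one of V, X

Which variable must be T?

a_3

Among the 8 variables, Q fits only a_2 (and all 8 values in {P, Q, R, S, T, V, W, X} must be used), so a_2 = Q.
The 7 still-open variables together cover exactly {P, R, S, T, V, W, X} — 7 values for 7 variables — and R appears only in a_6's list, so a_6 = R.
The 6 still-open variables draw from only 6 values {P, S, T, V, W, X}, so each is used; only a_5 can be P, hence a_5 = P.
Among the 5 still-open variables, T fits only a_3 (and all 5 values in {S, T, V, W, X} must be used), so a_3 = T.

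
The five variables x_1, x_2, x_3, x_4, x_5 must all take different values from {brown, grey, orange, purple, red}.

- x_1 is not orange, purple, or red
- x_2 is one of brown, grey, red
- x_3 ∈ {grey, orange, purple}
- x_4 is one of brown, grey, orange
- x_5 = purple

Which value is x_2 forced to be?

x_5 has just one choice, so x_5 = purple. Eliminate purple elsewhere: x_3.
The 4 still-open variables together cover exactly {brown, grey, orange, red} — 4 values for 4 variables — and red appears only in x_2's list, so x_2 = red.

red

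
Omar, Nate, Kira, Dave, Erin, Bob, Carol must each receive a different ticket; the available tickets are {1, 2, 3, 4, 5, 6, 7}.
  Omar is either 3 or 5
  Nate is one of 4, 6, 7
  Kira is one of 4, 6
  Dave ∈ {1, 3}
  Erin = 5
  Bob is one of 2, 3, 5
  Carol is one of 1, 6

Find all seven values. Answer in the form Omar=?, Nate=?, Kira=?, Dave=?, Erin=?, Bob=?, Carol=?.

Omar=3, Nate=7, Kira=4, Dave=1, Erin=5, Bob=2, Carol=6

Erin must be 5 (only option left). Strike 5 from Omar, Bob.
That leaves Omar = 3. So Dave, Bob can't be 3.
Dave has just one choice, so Dave = 1. Eliminate 1 elsewhere: Carol.
Bob must be 2 (only option left).
Carol's domain is down to {6}, so Carol = 6. Strike 6 from Nate, Kira.
Kira must be 4 (only option left). So Nate can't be 4.
Nate must be 7 (only option left).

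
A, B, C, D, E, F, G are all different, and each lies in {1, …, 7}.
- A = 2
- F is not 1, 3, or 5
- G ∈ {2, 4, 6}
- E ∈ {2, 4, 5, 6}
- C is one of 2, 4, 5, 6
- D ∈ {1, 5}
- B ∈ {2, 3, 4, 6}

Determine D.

A must be 2 (only option left). So B, C, E, F, G can't be 2.
Among the 6 still-open variables, 1 fits only D (and all 6 values in {1, 3, 4, 5, 6, 7} must be used), so D = 1.

1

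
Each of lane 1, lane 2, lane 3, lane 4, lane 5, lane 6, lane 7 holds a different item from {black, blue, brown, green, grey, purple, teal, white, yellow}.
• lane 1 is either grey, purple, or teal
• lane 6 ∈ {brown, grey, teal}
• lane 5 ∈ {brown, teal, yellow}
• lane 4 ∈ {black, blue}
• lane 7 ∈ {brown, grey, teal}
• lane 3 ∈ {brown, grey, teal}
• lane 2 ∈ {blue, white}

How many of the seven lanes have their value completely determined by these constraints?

lane 3, lane 6, lane 7 between them cover only {brown, grey, teal} — a naked triple. Remove those values from lane 1, lane 5.
lane 1's domain is down to {purple}, so lane 1 = purple.
lane 5 must be yellow (only option left).
Determined: lane 1=purple, lane 5=yellow. The other lanes each still have more than one consistent value. That makes 2.

2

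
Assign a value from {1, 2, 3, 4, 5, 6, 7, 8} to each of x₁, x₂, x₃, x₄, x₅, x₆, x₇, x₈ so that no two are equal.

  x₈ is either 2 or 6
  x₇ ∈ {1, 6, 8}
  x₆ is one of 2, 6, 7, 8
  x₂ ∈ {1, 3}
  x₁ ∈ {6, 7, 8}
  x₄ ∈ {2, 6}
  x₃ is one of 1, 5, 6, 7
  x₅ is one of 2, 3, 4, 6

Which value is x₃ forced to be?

The 8 variables draw from only 8 values {1, 2, 3, 4, 5, 6, 7, 8}, so each is used; only x₅ can be 4, hence x₅ = 4.
Among the 7 still-open variables, 3 fits only x₂ (and all 7 values in {1, 2, 3, 5, 6, 7, 8} must be used), so x₂ = 3.
The 6 still-open variables draw from only 6 values {1, 2, 5, 6, 7, 8}, so each is used; only x₃ can be 5, hence x₃ = 5.

5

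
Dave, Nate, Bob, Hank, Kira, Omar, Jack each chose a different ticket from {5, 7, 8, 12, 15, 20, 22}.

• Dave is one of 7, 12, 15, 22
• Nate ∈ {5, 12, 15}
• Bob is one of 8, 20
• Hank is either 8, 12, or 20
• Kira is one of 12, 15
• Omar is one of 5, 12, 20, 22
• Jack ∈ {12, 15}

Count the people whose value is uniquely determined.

3

The 7 variables draw from only 7 values {5, 7, 8, 12, 15, 20, 22}, so each is used; only Dave can be 7, hence Dave = 7.
Among the 6 still-open variables, 22 fits only Omar (and all 6 values in {5, 8, 12, 15, 20, 22} must be used), so Omar = 22.
Among the 5 still-open variables, 5 fits only Nate (and all 5 values in {5, 8, 12, 15, 20} must be used), so Nate = 5.
Kira and Jack between them cover only {12, 15} — a naked pair. Remove those values from Hank.
Determined: Dave=7, Nate=5, Omar=22. The other people each still have more than one consistent value. That makes 3.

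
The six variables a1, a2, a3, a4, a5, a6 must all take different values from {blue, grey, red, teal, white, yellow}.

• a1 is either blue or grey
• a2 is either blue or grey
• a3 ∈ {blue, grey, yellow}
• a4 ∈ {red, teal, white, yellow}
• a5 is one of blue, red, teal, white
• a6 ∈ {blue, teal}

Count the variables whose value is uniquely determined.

2

The 2 variables a1 and a2 are confined to {blue, grey}, which locks those values in; drop them from a3, a5, a6.
a3 must be yellow (only option left). Strike yellow from a4.
a6 has just one choice, so a6 = teal. Eliminate teal elsewhere: a4, a5.
Determined: a3=yellow, a6=teal. The other variables each still have more than one consistent value. That makes 2.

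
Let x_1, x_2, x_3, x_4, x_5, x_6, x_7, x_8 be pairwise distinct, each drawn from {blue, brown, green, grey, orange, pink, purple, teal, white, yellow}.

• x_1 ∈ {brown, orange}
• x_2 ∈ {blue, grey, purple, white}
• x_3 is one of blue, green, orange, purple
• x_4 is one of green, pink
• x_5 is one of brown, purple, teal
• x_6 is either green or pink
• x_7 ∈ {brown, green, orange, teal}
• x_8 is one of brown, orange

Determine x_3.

blue

x_1 and x_8 share exactly the 2 values {brown, orange}; by pigeonhole those values go to them, so strike brown, orange from x_3, x_5, x_7.
x_4 and x_6 between them cover only {green, pink} — a naked pair. Remove those values from x_3, x_7.
x_7 has just one choice, so x_7 = teal. Strike teal from x_5.
x_5's domain is down to {purple}, so x_5 = purple. Eliminate purple elsewhere: x_2, x_3.
So x_3 = blue.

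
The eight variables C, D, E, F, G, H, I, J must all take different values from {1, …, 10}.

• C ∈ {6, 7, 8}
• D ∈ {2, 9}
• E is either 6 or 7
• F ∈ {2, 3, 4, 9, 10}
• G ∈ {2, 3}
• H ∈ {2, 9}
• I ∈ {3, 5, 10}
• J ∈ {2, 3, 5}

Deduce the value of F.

D and H between them cover only {2, 9} — a naked pair. Remove those values from F, G, J.
G has just one choice, so G = 3. Strike 3 from F, I, J.
J has just one choice, so J = 5. So I can't be 5.
I's domain is down to {10}, so I = 10. Eliminate 10 elsewhere: F.
So F = 4.

4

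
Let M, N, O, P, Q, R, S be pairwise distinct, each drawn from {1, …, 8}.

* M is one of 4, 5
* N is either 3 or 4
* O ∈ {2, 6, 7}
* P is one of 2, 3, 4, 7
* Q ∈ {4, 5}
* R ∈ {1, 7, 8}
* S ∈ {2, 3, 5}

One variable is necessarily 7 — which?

P

The 2 variables M and Q are confined to {4, 5}, which locks those values in; drop them from N, P, S.
That leaves N = 3. Eliminate 3 elsewhere: P, S.
That leaves S = 2. Remove 2 from O, P.
So 7 goes to P.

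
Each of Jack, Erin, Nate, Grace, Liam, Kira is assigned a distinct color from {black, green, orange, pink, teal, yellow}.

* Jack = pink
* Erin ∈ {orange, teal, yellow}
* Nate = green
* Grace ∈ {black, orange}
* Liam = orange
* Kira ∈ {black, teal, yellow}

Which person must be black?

Grace

Jack must be pink (only option left).
That leaves Nate = green.
Liam's domain is down to {orange}, so Liam = orange. Eliminate orange elsewhere: Erin, Grace.
So black goes to Grace.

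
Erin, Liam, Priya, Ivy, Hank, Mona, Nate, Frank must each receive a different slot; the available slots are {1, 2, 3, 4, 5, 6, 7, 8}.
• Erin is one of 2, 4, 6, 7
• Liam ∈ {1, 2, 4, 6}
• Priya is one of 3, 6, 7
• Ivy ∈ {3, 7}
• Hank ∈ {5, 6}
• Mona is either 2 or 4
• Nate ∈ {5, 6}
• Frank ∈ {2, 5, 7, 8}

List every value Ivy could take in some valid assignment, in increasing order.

3, 7

The 8 variables together cover exactly {1, 2, 3, 4, 5, 6, 7, 8} — 8 values for 8 variables — and 1 appears only in Liam's list, so Liam = 1.
Among the 7 still-open variables, 8 fits only Frank (and all 7 values in {2, 3, 4, 5, 6, 7, 8} must be used), so Frank = 8.
Hank and Nate share exactly the 2 values {5, 6}; by pigeonhole those values go to them, so strike 5, 6 from Erin, Priya.
Priya and Ivy share exactly the 2 values {3, 7}; by pigeonhole those values go to them, so strike 3, 7 from Erin.
No further eliminations apply; Ivy can still be any of 3, 7.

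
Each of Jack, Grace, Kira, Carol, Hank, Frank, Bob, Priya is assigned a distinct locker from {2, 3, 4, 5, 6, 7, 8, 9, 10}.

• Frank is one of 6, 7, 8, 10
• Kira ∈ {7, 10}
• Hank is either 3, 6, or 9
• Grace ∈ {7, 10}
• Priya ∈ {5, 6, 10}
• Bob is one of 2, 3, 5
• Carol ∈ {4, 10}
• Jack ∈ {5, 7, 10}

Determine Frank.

Grace and Kira between them cover only {7, 10} — a naked pair. Remove those values from Jack, Carol, Frank, Priya.
Jack must be 5 (only option left). Eliminate 5 elsewhere: Bob, Priya.
Carol's domain is down to {4}, so Carol = 4.
Priya has just one choice, so Priya = 6. So Hank, Frank can't be 6.
So Frank = 8.

8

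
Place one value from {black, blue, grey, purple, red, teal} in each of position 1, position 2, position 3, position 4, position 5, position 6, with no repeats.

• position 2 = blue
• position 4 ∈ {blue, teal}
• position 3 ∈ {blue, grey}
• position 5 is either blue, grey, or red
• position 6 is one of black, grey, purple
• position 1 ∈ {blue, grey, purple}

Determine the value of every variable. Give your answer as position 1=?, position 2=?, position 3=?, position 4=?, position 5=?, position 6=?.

position 2's domain is down to {blue}, so position 2 = blue. Eliminate blue elsewhere: position 1, position 3, position 4, position 5.
position 3 has just one choice, so position 3 = grey. Eliminate grey elsewhere: position 1, position 5, position 6.
position 4's domain is down to {teal}, so position 4 = teal.
That leaves position 5 = red.
position 1's domain is down to {purple}, so position 1 = purple. Remove purple from position 6.
That leaves position 6 = black.

position 1=purple, position 2=blue, position 3=grey, position 4=teal, position 5=red, position 6=black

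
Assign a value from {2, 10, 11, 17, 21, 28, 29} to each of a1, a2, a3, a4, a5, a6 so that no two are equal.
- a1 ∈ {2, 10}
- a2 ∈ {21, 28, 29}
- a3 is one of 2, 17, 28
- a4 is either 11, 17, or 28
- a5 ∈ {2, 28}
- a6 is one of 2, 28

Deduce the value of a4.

a5 and a6 between them cover only {2, 28} — a naked pair. Remove those values from a1, a2, a3, a4.
That leaves a1 = 10.
That leaves a3 = 17. Strike 17 from a4.
So a4 = 11.

11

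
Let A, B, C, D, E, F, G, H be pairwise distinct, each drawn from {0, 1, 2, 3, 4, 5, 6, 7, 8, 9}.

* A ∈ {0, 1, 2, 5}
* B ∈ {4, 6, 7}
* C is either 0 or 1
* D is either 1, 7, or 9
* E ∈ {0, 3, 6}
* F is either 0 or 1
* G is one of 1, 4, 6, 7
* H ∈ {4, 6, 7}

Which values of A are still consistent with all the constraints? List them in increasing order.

C and F share exactly the 2 values {0, 1}; by pigeonhole those values go to them, so strike 0, 1 from A, D, E, G.
The 3 variables B, G, H are confined to {4, 6, 7}, which locks those values in; drop them from D, E.
D has just one choice, so D = 9.
That leaves E = 3.
No further eliminations apply; A can still be any of 2, 5.

2, 5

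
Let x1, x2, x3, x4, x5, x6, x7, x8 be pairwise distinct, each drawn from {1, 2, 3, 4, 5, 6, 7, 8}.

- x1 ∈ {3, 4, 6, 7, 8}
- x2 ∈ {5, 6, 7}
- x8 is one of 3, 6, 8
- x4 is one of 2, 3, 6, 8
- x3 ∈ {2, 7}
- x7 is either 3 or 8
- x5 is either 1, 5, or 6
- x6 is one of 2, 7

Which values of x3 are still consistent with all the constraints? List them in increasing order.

The 8 variables draw from only 8 values {1, 2, 3, 4, 5, 6, 7, 8}, so each is used; only x5 can be 1, hence x5 = 1.
The 7 still-open variables draw from only 7 values {2, 3, 4, 5, 6, 7, 8}, so each is used; only x1 can be 4, hence x1 = 4.
Among the 6 still-open variables, 5 fits only x2 (and all 6 values in {2, 3, 5, 6, 7, 8} must be used), so x2 = 5.
x3 and x6 share exactly the 2 values {2, 7}; by pigeonhole those values go to them, so strike 2, 7 from x4.
No further eliminations apply; x3 can still be any of 2, 7.

2, 7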